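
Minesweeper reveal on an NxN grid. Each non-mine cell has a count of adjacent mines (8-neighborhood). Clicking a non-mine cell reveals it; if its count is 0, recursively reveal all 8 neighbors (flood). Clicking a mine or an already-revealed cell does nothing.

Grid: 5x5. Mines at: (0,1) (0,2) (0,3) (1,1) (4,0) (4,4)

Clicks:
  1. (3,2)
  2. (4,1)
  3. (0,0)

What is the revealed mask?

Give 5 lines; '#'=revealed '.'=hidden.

Click 1 (3,2) count=0: revealed 14 new [(1,2) (1,3) (1,4) (2,1) (2,2) (2,3) (2,4) (3,1) (3,2) (3,3) (3,4) (4,1) (4,2) (4,3)] -> total=14
Click 2 (4,1) count=1: revealed 0 new [(none)] -> total=14
Click 3 (0,0) count=2: revealed 1 new [(0,0)] -> total=15

Answer: #....
..###
.####
.####
.###.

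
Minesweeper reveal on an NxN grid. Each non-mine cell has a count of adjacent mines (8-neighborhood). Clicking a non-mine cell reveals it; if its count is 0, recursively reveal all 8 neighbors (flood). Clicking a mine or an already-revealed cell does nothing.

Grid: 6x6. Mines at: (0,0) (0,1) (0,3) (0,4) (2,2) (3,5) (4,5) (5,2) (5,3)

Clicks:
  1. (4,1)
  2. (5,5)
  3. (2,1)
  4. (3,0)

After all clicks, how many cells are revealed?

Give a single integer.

Answer: 11

Derivation:
Click 1 (4,1) count=1: revealed 1 new [(4,1)] -> total=1
Click 2 (5,5) count=1: revealed 1 new [(5,5)] -> total=2
Click 3 (2,1) count=1: revealed 1 new [(2,1)] -> total=3
Click 4 (3,0) count=0: revealed 8 new [(1,0) (1,1) (2,0) (3,0) (3,1) (4,0) (5,0) (5,1)] -> total=11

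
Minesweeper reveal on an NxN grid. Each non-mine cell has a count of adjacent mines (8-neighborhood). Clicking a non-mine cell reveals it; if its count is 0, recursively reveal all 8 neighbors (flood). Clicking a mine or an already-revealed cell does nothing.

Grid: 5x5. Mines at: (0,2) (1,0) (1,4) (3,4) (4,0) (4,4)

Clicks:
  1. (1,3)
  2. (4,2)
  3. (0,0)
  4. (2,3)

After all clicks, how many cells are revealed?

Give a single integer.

Click 1 (1,3) count=2: revealed 1 new [(1,3)] -> total=1
Click 2 (4,2) count=0: revealed 11 new [(1,1) (1,2) (2,1) (2,2) (2,3) (3,1) (3,2) (3,3) (4,1) (4,2) (4,3)] -> total=12
Click 3 (0,0) count=1: revealed 1 new [(0,0)] -> total=13
Click 4 (2,3) count=2: revealed 0 new [(none)] -> total=13

Answer: 13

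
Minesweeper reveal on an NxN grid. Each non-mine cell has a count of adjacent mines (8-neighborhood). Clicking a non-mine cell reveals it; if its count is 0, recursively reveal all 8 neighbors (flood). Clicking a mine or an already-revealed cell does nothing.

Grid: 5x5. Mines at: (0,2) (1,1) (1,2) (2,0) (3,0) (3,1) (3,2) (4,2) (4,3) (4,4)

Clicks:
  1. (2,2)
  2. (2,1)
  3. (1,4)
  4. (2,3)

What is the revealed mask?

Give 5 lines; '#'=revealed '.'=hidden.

Click 1 (2,2) count=4: revealed 1 new [(2,2)] -> total=1
Click 2 (2,1) count=6: revealed 1 new [(2,1)] -> total=2
Click 3 (1,4) count=0: revealed 8 new [(0,3) (0,4) (1,3) (1,4) (2,3) (2,4) (3,3) (3,4)] -> total=10
Click 4 (2,3) count=2: revealed 0 new [(none)] -> total=10

Answer: ...##
...##
.####
...##
.....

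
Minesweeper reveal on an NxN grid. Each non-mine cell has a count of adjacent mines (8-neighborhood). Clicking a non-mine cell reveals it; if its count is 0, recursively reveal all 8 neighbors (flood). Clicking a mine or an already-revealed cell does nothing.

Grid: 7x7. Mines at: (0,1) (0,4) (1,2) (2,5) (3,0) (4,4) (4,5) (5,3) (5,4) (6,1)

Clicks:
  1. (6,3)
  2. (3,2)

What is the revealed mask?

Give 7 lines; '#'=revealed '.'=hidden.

Click 1 (6,3) count=2: revealed 1 new [(6,3)] -> total=1
Click 2 (3,2) count=0: revealed 9 new [(2,1) (2,2) (2,3) (3,1) (3,2) (3,3) (4,1) (4,2) (4,3)] -> total=10

Answer: .......
.......
.###...
.###...
.###...
.......
...#...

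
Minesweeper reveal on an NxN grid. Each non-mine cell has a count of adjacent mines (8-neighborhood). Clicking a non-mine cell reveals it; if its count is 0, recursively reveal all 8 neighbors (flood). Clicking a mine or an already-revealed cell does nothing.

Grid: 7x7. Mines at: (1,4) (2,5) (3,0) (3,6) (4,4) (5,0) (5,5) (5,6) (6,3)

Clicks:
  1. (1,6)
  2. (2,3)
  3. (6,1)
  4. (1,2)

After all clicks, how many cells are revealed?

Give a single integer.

Click 1 (1,6) count=1: revealed 1 new [(1,6)] -> total=1
Click 2 (2,3) count=1: revealed 1 new [(2,3)] -> total=2
Click 3 (6,1) count=1: revealed 1 new [(6,1)] -> total=3
Click 4 (1,2) count=0: revealed 20 new [(0,0) (0,1) (0,2) (0,3) (1,0) (1,1) (1,2) (1,3) (2,0) (2,1) (2,2) (3,1) (3,2) (3,3) (4,1) (4,2) (4,3) (5,1) (5,2) (5,3)] -> total=23

Answer: 23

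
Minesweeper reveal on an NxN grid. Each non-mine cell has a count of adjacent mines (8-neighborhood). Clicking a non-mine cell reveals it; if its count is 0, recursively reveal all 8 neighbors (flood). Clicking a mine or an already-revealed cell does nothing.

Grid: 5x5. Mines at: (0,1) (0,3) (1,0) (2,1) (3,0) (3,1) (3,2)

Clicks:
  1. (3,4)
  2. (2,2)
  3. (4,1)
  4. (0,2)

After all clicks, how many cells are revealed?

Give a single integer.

Click 1 (3,4) count=0: revealed 8 new [(1,3) (1,4) (2,3) (2,4) (3,3) (3,4) (4,3) (4,4)] -> total=8
Click 2 (2,2) count=3: revealed 1 new [(2,2)] -> total=9
Click 3 (4,1) count=3: revealed 1 new [(4,1)] -> total=10
Click 4 (0,2) count=2: revealed 1 new [(0,2)] -> total=11

Answer: 11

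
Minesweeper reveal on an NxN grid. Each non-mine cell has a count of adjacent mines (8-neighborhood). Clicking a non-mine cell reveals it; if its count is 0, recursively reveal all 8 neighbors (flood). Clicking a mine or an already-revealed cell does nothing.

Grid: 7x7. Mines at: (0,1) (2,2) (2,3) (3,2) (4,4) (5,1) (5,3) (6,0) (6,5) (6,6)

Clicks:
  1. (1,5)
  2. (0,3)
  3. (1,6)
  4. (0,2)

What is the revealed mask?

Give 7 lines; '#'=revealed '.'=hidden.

Click 1 (1,5) count=0: revealed 20 new [(0,2) (0,3) (0,4) (0,5) (0,6) (1,2) (1,3) (1,4) (1,5) (1,6) (2,4) (2,5) (2,6) (3,4) (3,5) (3,6) (4,5) (4,6) (5,5) (5,6)] -> total=20
Click 2 (0,3) count=0: revealed 0 new [(none)] -> total=20
Click 3 (1,6) count=0: revealed 0 new [(none)] -> total=20
Click 4 (0,2) count=1: revealed 0 new [(none)] -> total=20

Answer: ..#####
..#####
....###
....###
.....##
.....##
.......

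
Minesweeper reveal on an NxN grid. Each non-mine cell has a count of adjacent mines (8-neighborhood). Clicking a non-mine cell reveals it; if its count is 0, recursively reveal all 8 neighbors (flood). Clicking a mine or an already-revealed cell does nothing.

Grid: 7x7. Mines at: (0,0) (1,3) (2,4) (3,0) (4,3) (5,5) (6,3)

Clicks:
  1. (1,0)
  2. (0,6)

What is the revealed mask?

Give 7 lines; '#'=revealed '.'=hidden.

Click 1 (1,0) count=1: revealed 1 new [(1,0)] -> total=1
Click 2 (0,6) count=0: revealed 12 new [(0,4) (0,5) (0,6) (1,4) (1,5) (1,6) (2,5) (2,6) (3,5) (3,6) (4,5) (4,6)] -> total=13

Answer: ....###
#...###
.....##
.....##
.....##
.......
.......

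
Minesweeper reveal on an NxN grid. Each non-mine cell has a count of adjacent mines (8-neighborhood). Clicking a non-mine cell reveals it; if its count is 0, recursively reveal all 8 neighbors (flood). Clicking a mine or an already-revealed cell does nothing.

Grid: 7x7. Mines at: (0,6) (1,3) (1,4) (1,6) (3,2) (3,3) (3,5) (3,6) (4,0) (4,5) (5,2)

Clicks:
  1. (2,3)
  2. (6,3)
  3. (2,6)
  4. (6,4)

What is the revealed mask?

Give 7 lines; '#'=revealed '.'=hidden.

Answer: .......
.......
...#..#
.......
.......
...####
...####

Derivation:
Click 1 (2,3) count=4: revealed 1 new [(2,3)] -> total=1
Click 2 (6,3) count=1: revealed 1 new [(6,3)] -> total=2
Click 3 (2,6) count=3: revealed 1 new [(2,6)] -> total=3
Click 4 (6,4) count=0: revealed 7 new [(5,3) (5,4) (5,5) (5,6) (6,4) (6,5) (6,6)] -> total=10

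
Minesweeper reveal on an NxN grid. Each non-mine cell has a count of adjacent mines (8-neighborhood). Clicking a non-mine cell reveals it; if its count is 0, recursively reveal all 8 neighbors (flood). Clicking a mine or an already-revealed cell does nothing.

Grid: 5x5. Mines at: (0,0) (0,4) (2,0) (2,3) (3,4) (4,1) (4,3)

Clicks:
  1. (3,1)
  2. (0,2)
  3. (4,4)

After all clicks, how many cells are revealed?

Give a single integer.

Click 1 (3,1) count=2: revealed 1 new [(3,1)] -> total=1
Click 2 (0,2) count=0: revealed 6 new [(0,1) (0,2) (0,3) (1,1) (1,2) (1,3)] -> total=7
Click 3 (4,4) count=2: revealed 1 new [(4,4)] -> total=8

Answer: 8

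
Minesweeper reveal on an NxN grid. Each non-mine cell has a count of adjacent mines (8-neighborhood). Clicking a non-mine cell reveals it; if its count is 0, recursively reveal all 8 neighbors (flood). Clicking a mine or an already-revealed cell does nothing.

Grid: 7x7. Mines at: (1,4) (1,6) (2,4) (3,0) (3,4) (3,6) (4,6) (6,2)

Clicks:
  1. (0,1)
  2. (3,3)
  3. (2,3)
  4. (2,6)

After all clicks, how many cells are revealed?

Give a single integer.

Answer: 22

Derivation:
Click 1 (0,1) count=0: revealed 21 new [(0,0) (0,1) (0,2) (0,3) (1,0) (1,1) (1,2) (1,3) (2,0) (2,1) (2,2) (2,3) (3,1) (3,2) (3,3) (4,1) (4,2) (4,3) (5,1) (5,2) (5,3)] -> total=21
Click 2 (3,3) count=2: revealed 0 new [(none)] -> total=21
Click 3 (2,3) count=3: revealed 0 new [(none)] -> total=21
Click 4 (2,6) count=2: revealed 1 new [(2,6)] -> total=22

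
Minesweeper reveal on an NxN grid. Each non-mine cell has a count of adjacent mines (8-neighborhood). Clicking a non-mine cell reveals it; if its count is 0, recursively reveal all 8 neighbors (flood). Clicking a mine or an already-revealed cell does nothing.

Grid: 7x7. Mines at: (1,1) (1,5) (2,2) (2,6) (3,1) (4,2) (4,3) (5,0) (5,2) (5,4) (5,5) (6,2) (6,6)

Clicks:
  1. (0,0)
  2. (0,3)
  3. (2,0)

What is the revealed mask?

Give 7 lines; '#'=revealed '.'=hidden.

Answer: #.###..
..###..
#......
.......
.......
.......
.......

Derivation:
Click 1 (0,0) count=1: revealed 1 new [(0,0)] -> total=1
Click 2 (0,3) count=0: revealed 6 new [(0,2) (0,3) (0,4) (1,2) (1,3) (1,4)] -> total=7
Click 3 (2,0) count=2: revealed 1 new [(2,0)] -> total=8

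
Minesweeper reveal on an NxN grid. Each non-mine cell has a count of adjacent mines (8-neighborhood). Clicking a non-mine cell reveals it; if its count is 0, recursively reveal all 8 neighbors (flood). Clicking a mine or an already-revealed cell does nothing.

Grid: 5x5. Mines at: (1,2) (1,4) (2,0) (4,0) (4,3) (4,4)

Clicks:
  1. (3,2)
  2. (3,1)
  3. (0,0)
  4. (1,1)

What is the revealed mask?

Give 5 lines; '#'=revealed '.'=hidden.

Click 1 (3,2) count=1: revealed 1 new [(3,2)] -> total=1
Click 2 (3,1) count=2: revealed 1 new [(3,1)] -> total=2
Click 3 (0,0) count=0: revealed 4 new [(0,0) (0,1) (1,0) (1,1)] -> total=6
Click 4 (1,1) count=2: revealed 0 new [(none)] -> total=6

Answer: ##...
##...
.....
.##..
.....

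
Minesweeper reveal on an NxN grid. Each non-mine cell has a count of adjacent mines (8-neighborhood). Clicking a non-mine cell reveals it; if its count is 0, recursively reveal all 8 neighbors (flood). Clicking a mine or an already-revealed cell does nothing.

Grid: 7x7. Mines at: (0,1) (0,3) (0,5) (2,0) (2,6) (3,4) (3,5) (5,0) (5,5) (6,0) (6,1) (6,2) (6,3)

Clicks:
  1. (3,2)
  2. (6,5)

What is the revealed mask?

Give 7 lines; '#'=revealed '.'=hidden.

Click 1 (3,2) count=0: revealed 15 new [(1,1) (1,2) (1,3) (2,1) (2,2) (2,3) (3,1) (3,2) (3,3) (4,1) (4,2) (4,3) (5,1) (5,2) (5,3)] -> total=15
Click 2 (6,5) count=1: revealed 1 new [(6,5)] -> total=16

Answer: .......
.###...
.###...
.###...
.###...
.###...
.....#.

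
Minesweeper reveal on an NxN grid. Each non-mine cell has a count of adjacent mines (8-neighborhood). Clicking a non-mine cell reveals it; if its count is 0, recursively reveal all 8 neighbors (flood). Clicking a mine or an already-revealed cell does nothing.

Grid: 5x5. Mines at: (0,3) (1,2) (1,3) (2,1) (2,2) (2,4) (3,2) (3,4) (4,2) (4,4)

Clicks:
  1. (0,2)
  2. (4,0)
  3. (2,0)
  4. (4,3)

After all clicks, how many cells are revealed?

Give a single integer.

Answer: 7

Derivation:
Click 1 (0,2) count=3: revealed 1 new [(0,2)] -> total=1
Click 2 (4,0) count=0: revealed 4 new [(3,0) (3,1) (4,0) (4,1)] -> total=5
Click 3 (2,0) count=1: revealed 1 new [(2,0)] -> total=6
Click 4 (4,3) count=4: revealed 1 new [(4,3)] -> total=7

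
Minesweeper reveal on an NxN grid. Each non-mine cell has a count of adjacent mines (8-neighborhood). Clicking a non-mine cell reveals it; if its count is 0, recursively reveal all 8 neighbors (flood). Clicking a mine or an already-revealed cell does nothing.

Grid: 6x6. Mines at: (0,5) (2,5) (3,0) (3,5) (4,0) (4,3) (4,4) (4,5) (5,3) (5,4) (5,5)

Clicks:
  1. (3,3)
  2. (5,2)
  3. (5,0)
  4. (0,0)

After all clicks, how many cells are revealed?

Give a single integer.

Click 1 (3,3) count=2: revealed 1 new [(3,3)] -> total=1
Click 2 (5,2) count=2: revealed 1 new [(5,2)] -> total=2
Click 3 (5,0) count=1: revealed 1 new [(5,0)] -> total=3
Click 4 (0,0) count=0: revealed 18 new [(0,0) (0,1) (0,2) (0,3) (0,4) (1,0) (1,1) (1,2) (1,3) (1,4) (2,0) (2,1) (2,2) (2,3) (2,4) (3,1) (3,2) (3,4)] -> total=21

Answer: 21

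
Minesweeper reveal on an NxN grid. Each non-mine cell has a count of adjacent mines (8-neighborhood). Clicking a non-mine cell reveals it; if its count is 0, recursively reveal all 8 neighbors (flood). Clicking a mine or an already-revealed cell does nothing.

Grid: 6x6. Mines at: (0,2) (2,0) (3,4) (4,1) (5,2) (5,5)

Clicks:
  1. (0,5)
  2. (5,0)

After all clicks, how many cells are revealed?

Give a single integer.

Click 1 (0,5) count=0: revealed 9 new [(0,3) (0,4) (0,5) (1,3) (1,4) (1,5) (2,3) (2,4) (2,5)] -> total=9
Click 2 (5,0) count=1: revealed 1 new [(5,0)] -> total=10

Answer: 10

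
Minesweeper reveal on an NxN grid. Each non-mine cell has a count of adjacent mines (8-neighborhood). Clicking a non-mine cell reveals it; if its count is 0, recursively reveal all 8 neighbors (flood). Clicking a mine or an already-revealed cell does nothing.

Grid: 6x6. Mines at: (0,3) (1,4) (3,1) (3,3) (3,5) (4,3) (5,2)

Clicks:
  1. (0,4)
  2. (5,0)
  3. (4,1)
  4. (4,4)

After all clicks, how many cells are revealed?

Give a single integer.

Click 1 (0,4) count=2: revealed 1 new [(0,4)] -> total=1
Click 2 (5,0) count=0: revealed 4 new [(4,0) (4,1) (5,0) (5,1)] -> total=5
Click 3 (4,1) count=2: revealed 0 new [(none)] -> total=5
Click 4 (4,4) count=3: revealed 1 new [(4,4)] -> total=6

Answer: 6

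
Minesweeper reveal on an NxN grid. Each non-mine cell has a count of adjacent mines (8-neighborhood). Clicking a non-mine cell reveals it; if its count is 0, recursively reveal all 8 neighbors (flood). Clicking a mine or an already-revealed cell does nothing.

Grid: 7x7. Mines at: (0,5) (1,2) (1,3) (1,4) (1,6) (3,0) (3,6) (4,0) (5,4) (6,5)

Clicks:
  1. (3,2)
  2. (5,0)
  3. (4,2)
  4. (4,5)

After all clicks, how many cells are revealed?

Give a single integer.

Answer: 23

Derivation:
Click 1 (3,2) count=0: revealed 23 new [(2,1) (2,2) (2,3) (2,4) (2,5) (3,1) (3,2) (3,3) (3,4) (3,5) (4,1) (4,2) (4,3) (4,4) (4,5) (5,0) (5,1) (5,2) (5,3) (6,0) (6,1) (6,2) (6,3)] -> total=23
Click 2 (5,0) count=1: revealed 0 new [(none)] -> total=23
Click 3 (4,2) count=0: revealed 0 new [(none)] -> total=23
Click 4 (4,5) count=2: revealed 0 new [(none)] -> total=23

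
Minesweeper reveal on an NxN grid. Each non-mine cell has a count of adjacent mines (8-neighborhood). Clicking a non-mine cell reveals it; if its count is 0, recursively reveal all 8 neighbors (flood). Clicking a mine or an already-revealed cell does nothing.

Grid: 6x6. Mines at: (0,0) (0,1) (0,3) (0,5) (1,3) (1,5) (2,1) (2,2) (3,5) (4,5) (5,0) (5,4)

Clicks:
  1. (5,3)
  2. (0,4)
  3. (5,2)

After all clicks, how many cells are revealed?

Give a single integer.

Answer: 10

Derivation:
Click 1 (5,3) count=1: revealed 1 new [(5,3)] -> total=1
Click 2 (0,4) count=4: revealed 1 new [(0,4)] -> total=2
Click 3 (5,2) count=0: revealed 8 new [(3,1) (3,2) (3,3) (4,1) (4,2) (4,3) (5,1) (5,2)] -> total=10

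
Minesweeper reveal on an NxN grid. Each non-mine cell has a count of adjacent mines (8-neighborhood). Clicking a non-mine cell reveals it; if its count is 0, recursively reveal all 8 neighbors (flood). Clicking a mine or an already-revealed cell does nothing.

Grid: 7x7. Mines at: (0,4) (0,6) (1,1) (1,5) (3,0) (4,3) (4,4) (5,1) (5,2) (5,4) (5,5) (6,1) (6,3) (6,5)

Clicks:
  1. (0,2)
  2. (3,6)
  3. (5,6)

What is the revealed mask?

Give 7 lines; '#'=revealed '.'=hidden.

Answer: ..#....
.......
.....##
.....##
.....##
......#
.......

Derivation:
Click 1 (0,2) count=1: revealed 1 new [(0,2)] -> total=1
Click 2 (3,6) count=0: revealed 6 new [(2,5) (2,6) (3,5) (3,6) (4,5) (4,6)] -> total=7
Click 3 (5,6) count=2: revealed 1 new [(5,6)] -> total=8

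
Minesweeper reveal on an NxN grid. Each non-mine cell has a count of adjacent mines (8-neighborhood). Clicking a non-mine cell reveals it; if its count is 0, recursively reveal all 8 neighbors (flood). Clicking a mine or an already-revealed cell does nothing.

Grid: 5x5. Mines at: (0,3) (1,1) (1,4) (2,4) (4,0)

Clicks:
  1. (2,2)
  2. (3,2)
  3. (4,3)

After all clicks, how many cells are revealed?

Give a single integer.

Answer: 11

Derivation:
Click 1 (2,2) count=1: revealed 1 new [(2,2)] -> total=1
Click 2 (3,2) count=0: revealed 10 new [(2,1) (2,3) (3,1) (3,2) (3,3) (3,4) (4,1) (4,2) (4,3) (4,4)] -> total=11
Click 3 (4,3) count=0: revealed 0 new [(none)] -> total=11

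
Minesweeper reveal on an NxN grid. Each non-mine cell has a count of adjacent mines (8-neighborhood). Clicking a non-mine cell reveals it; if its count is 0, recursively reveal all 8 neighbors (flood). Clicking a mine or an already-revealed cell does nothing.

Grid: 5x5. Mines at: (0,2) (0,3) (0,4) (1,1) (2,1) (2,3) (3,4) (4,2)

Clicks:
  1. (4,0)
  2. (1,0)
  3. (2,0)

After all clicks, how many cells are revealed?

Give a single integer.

Answer: 6

Derivation:
Click 1 (4,0) count=0: revealed 4 new [(3,0) (3,1) (4,0) (4,1)] -> total=4
Click 2 (1,0) count=2: revealed 1 new [(1,0)] -> total=5
Click 3 (2,0) count=2: revealed 1 new [(2,0)] -> total=6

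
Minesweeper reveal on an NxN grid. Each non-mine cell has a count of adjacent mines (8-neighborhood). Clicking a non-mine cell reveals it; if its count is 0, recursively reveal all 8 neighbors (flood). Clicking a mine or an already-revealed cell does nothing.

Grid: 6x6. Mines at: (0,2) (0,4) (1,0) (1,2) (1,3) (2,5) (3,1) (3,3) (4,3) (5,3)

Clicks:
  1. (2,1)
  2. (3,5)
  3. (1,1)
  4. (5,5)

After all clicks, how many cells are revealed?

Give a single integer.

Answer: 8

Derivation:
Click 1 (2,1) count=3: revealed 1 new [(2,1)] -> total=1
Click 2 (3,5) count=1: revealed 1 new [(3,5)] -> total=2
Click 3 (1,1) count=3: revealed 1 new [(1,1)] -> total=3
Click 4 (5,5) count=0: revealed 5 new [(3,4) (4,4) (4,5) (5,4) (5,5)] -> total=8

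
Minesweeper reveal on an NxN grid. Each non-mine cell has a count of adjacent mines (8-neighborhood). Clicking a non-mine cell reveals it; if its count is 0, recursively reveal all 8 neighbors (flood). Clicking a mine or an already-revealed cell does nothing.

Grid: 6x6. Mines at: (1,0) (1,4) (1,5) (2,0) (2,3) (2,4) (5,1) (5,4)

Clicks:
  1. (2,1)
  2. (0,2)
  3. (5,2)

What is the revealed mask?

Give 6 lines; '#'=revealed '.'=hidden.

Click 1 (2,1) count=2: revealed 1 new [(2,1)] -> total=1
Click 2 (0,2) count=0: revealed 6 new [(0,1) (0,2) (0,3) (1,1) (1,2) (1,3)] -> total=7
Click 3 (5,2) count=1: revealed 1 new [(5,2)] -> total=8

Answer: .###..
.###..
.#....
......
......
..#...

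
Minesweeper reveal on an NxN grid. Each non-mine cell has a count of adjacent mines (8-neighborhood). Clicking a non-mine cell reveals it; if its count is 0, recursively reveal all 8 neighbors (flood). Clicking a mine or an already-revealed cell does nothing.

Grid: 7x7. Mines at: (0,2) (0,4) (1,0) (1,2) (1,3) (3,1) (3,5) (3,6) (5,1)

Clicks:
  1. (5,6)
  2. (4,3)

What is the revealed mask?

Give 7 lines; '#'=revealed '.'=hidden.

Answer: .......
.......
..###..
..###..
..#####
..#####
..#####

Derivation:
Click 1 (5,6) count=0: revealed 21 new [(2,2) (2,3) (2,4) (3,2) (3,3) (3,4) (4,2) (4,3) (4,4) (4,5) (4,6) (5,2) (5,3) (5,4) (5,5) (5,6) (6,2) (6,3) (6,4) (6,5) (6,6)] -> total=21
Click 2 (4,3) count=0: revealed 0 new [(none)] -> total=21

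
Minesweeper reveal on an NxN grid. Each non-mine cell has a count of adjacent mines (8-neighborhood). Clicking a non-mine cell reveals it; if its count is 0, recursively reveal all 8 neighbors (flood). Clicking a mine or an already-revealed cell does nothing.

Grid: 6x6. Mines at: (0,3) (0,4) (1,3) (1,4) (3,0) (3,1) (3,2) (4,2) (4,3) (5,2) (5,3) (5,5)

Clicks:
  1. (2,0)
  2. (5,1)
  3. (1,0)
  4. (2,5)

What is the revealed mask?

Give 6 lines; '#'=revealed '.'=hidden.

Click 1 (2,0) count=2: revealed 1 new [(2,0)] -> total=1
Click 2 (5,1) count=2: revealed 1 new [(5,1)] -> total=2
Click 3 (1,0) count=0: revealed 8 new [(0,0) (0,1) (0,2) (1,0) (1,1) (1,2) (2,1) (2,2)] -> total=10
Click 4 (2,5) count=1: revealed 1 new [(2,5)] -> total=11

Answer: ###...
###...
###..#
......
......
.#....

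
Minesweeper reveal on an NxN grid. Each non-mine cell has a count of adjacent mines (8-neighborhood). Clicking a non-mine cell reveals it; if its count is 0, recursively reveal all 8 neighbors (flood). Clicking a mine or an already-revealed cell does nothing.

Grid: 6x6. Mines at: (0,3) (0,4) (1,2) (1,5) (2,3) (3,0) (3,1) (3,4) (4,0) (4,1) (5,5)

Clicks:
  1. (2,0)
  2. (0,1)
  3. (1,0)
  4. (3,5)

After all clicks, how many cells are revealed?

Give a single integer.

Click 1 (2,0) count=2: revealed 1 new [(2,0)] -> total=1
Click 2 (0,1) count=1: revealed 1 new [(0,1)] -> total=2
Click 3 (1,0) count=0: revealed 4 new [(0,0) (1,0) (1,1) (2,1)] -> total=6
Click 4 (3,5) count=1: revealed 1 new [(3,5)] -> total=7

Answer: 7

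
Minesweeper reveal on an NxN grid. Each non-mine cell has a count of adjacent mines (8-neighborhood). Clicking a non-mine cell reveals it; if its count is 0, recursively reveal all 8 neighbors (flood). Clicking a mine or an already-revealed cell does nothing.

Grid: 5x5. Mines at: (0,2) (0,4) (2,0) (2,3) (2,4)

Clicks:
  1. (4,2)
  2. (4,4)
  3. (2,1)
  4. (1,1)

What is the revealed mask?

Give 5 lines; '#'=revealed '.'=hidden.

Click 1 (4,2) count=0: revealed 10 new [(3,0) (3,1) (3,2) (3,3) (3,4) (4,0) (4,1) (4,2) (4,3) (4,4)] -> total=10
Click 2 (4,4) count=0: revealed 0 new [(none)] -> total=10
Click 3 (2,1) count=1: revealed 1 new [(2,1)] -> total=11
Click 4 (1,1) count=2: revealed 1 new [(1,1)] -> total=12

Answer: .....
.#...
.#...
#####
#####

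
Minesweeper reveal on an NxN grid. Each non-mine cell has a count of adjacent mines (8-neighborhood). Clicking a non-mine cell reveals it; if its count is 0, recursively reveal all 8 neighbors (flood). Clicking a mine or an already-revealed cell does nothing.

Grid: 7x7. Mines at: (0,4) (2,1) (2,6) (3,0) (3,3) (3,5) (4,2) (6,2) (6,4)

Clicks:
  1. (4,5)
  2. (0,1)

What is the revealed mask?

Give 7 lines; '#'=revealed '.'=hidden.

Answer: ####...
####...
.......
.......
.....#.
.......
.......

Derivation:
Click 1 (4,5) count=1: revealed 1 new [(4,5)] -> total=1
Click 2 (0,1) count=0: revealed 8 new [(0,0) (0,1) (0,2) (0,3) (1,0) (1,1) (1,2) (1,3)] -> total=9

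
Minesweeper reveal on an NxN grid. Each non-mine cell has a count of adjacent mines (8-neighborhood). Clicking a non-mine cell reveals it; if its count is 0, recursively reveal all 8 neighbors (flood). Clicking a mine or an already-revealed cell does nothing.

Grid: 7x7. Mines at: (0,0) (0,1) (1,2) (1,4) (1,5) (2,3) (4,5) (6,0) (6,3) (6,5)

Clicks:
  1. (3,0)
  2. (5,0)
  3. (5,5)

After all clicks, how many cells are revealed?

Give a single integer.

Click 1 (3,0) count=0: revealed 20 new [(1,0) (1,1) (2,0) (2,1) (2,2) (3,0) (3,1) (3,2) (3,3) (3,4) (4,0) (4,1) (4,2) (4,3) (4,4) (5,0) (5,1) (5,2) (5,3) (5,4)] -> total=20
Click 2 (5,0) count=1: revealed 0 new [(none)] -> total=20
Click 3 (5,5) count=2: revealed 1 new [(5,5)] -> total=21

Answer: 21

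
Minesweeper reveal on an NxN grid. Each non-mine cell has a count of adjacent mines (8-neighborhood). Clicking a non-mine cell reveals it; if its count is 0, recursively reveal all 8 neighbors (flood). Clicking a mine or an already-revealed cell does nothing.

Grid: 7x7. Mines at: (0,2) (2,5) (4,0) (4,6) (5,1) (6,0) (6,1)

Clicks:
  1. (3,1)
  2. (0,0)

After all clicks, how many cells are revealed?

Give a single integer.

Answer: 33

Derivation:
Click 1 (3,1) count=1: revealed 1 new [(3,1)] -> total=1
Click 2 (0,0) count=0: revealed 32 new [(0,0) (0,1) (1,0) (1,1) (1,2) (1,3) (1,4) (2,0) (2,1) (2,2) (2,3) (2,4) (3,0) (3,2) (3,3) (3,4) (3,5) (4,1) (4,2) (4,3) (4,4) (4,5) (5,2) (5,3) (5,4) (5,5) (5,6) (6,2) (6,3) (6,4) (6,5) (6,6)] -> total=33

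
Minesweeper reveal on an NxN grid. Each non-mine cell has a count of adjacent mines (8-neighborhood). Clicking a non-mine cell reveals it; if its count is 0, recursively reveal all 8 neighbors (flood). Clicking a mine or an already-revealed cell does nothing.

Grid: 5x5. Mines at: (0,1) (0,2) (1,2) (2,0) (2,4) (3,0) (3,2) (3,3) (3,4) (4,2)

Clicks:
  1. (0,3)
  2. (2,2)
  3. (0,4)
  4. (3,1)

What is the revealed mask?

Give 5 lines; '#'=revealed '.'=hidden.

Click 1 (0,3) count=2: revealed 1 new [(0,3)] -> total=1
Click 2 (2,2) count=3: revealed 1 new [(2,2)] -> total=2
Click 3 (0,4) count=0: revealed 3 new [(0,4) (1,3) (1,4)] -> total=5
Click 4 (3,1) count=4: revealed 1 new [(3,1)] -> total=6

Answer: ...##
...##
..#..
.#...
.....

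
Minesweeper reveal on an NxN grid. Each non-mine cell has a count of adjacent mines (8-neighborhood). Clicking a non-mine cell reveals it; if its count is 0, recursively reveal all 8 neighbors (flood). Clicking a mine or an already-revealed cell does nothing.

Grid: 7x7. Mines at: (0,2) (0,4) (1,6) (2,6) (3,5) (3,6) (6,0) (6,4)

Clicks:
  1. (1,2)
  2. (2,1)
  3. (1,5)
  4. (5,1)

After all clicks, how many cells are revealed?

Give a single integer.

Click 1 (1,2) count=1: revealed 1 new [(1,2)] -> total=1
Click 2 (2,1) count=0: revealed 29 new [(0,0) (0,1) (1,0) (1,1) (1,3) (1,4) (2,0) (2,1) (2,2) (2,3) (2,4) (3,0) (3,1) (3,2) (3,3) (3,4) (4,0) (4,1) (4,2) (4,3) (4,4) (5,0) (5,1) (5,2) (5,3) (5,4) (6,1) (6,2) (6,3)] -> total=30
Click 3 (1,5) count=3: revealed 1 new [(1,5)] -> total=31
Click 4 (5,1) count=1: revealed 0 new [(none)] -> total=31

Answer: 31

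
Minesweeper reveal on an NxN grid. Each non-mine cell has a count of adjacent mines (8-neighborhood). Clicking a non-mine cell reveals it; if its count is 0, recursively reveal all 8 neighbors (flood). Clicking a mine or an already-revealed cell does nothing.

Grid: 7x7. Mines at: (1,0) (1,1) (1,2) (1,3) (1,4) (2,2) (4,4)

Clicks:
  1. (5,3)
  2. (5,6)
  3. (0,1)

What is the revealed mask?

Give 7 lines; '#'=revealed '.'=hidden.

Click 1 (5,3) count=1: revealed 1 new [(5,3)] -> total=1
Click 2 (5,6) count=0: revealed 33 new [(0,5) (0,6) (1,5) (1,6) (2,0) (2,1) (2,5) (2,6) (3,0) (3,1) (3,2) (3,3) (3,5) (3,6) (4,0) (4,1) (4,2) (4,3) (4,5) (4,6) (5,0) (5,1) (5,2) (5,4) (5,5) (5,6) (6,0) (6,1) (6,2) (6,3) (6,4) (6,5) (6,6)] -> total=34
Click 3 (0,1) count=3: revealed 1 new [(0,1)] -> total=35

Answer: .#...##
.....##
##...##
####.##
####.##
#######
#######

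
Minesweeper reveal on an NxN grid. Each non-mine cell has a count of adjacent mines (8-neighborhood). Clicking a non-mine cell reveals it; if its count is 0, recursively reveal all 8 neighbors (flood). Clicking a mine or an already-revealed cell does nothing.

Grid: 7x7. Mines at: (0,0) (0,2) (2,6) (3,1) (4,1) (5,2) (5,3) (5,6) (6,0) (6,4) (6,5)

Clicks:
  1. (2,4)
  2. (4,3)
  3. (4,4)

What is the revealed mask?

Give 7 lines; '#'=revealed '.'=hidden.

Click 1 (2,4) count=0: revealed 21 new [(0,3) (0,4) (0,5) (0,6) (1,2) (1,3) (1,4) (1,5) (1,6) (2,2) (2,3) (2,4) (2,5) (3,2) (3,3) (3,4) (3,5) (4,2) (4,3) (4,4) (4,5)] -> total=21
Click 2 (4,3) count=2: revealed 0 new [(none)] -> total=21
Click 3 (4,4) count=1: revealed 0 new [(none)] -> total=21

Answer: ...####
..#####
..####.
..####.
..####.
.......
.......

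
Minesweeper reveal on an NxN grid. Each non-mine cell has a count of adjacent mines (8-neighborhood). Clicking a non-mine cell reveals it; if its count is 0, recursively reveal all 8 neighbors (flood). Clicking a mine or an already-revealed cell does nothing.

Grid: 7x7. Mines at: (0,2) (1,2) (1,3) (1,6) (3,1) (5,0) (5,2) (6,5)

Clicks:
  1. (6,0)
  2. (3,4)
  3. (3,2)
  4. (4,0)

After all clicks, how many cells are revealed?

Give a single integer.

Click 1 (6,0) count=1: revealed 1 new [(6,0)] -> total=1
Click 2 (3,4) count=0: revealed 19 new [(2,2) (2,3) (2,4) (2,5) (2,6) (3,2) (3,3) (3,4) (3,5) (3,6) (4,2) (4,3) (4,4) (4,5) (4,6) (5,3) (5,4) (5,5) (5,6)] -> total=20
Click 3 (3,2) count=1: revealed 0 new [(none)] -> total=20
Click 4 (4,0) count=2: revealed 1 new [(4,0)] -> total=21

Answer: 21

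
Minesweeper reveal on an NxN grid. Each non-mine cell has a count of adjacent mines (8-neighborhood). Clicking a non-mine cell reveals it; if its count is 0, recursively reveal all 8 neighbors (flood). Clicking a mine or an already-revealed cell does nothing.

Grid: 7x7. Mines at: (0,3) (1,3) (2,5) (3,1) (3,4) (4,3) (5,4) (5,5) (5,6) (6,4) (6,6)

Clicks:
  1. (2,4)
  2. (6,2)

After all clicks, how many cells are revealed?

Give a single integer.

Answer: 12

Derivation:
Click 1 (2,4) count=3: revealed 1 new [(2,4)] -> total=1
Click 2 (6,2) count=0: revealed 11 new [(4,0) (4,1) (4,2) (5,0) (5,1) (5,2) (5,3) (6,0) (6,1) (6,2) (6,3)] -> total=12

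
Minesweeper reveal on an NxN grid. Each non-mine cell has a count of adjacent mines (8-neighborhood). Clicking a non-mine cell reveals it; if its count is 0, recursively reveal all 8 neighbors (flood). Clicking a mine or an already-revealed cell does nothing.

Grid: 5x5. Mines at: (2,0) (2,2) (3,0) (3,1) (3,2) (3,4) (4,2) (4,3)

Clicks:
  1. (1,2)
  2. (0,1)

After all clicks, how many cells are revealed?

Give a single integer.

Click 1 (1,2) count=1: revealed 1 new [(1,2)] -> total=1
Click 2 (0,1) count=0: revealed 11 new [(0,0) (0,1) (0,2) (0,3) (0,4) (1,0) (1,1) (1,3) (1,4) (2,3) (2,4)] -> total=12

Answer: 12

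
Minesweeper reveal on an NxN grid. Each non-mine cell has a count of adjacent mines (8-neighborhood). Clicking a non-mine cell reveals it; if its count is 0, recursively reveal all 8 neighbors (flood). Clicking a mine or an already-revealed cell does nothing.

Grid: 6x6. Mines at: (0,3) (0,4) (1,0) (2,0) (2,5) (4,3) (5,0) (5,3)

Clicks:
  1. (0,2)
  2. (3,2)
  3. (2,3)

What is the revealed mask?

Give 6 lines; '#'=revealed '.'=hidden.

Click 1 (0,2) count=1: revealed 1 new [(0,2)] -> total=1
Click 2 (3,2) count=1: revealed 1 new [(3,2)] -> total=2
Click 3 (2,3) count=0: revealed 11 new [(1,1) (1,2) (1,3) (1,4) (2,1) (2,2) (2,3) (2,4) (3,1) (3,3) (3,4)] -> total=13

Answer: ..#...
.####.
.####.
.####.
......
......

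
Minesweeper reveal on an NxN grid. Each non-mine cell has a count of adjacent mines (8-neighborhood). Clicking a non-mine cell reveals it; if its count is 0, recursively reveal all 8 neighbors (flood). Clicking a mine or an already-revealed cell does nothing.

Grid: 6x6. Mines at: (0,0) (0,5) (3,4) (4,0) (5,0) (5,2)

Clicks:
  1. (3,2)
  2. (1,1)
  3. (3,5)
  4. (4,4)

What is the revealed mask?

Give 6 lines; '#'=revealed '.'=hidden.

Answer: .####.
#####.
#####.
####.#
.####.
......

Derivation:
Click 1 (3,2) count=0: revealed 21 new [(0,1) (0,2) (0,3) (0,4) (1,0) (1,1) (1,2) (1,3) (1,4) (2,0) (2,1) (2,2) (2,3) (2,4) (3,0) (3,1) (3,2) (3,3) (4,1) (4,2) (4,3)] -> total=21
Click 2 (1,1) count=1: revealed 0 new [(none)] -> total=21
Click 3 (3,5) count=1: revealed 1 new [(3,5)] -> total=22
Click 4 (4,4) count=1: revealed 1 new [(4,4)] -> total=23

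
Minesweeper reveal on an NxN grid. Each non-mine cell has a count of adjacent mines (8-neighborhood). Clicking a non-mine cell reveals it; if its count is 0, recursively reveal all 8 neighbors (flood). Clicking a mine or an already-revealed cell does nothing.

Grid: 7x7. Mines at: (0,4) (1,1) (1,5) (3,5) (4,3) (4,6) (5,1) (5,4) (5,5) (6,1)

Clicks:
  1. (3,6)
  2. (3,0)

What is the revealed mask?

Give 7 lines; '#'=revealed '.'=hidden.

Answer: .......
.......
###....
###...#
###....
.......
.......

Derivation:
Click 1 (3,6) count=2: revealed 1 new [(3,6)] -> total=1
Click 2 (3,0) count=0: revealed 9 new [(2,0) (2,1) (2,2) (3,0) (3,1) (3,2) (4,0) (4,1) (4,2)] -> total=10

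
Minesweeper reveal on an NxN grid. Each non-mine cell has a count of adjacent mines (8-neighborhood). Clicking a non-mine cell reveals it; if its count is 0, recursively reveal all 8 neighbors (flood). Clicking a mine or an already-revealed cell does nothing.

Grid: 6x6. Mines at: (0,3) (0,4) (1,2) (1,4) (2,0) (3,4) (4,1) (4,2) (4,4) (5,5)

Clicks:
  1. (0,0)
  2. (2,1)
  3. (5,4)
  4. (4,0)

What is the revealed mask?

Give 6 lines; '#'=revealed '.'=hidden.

Answer: ##....
##....
.#....
......
#.....
....#.

Derivation:
Click 1 (0,0) count=0: revealed 4 new [(0,0) (0,1) (1,0) (1,1)] -> total=4
Click 2 (2,1) count=2: revealed 1 new [(2,1)] -> total=5
Click 3 (5,4) count=2: revealed 1 new [(5,4)] -> total=6
Click 4 (4,0) count=1: revealed 1 new [(4,0)] -> total=7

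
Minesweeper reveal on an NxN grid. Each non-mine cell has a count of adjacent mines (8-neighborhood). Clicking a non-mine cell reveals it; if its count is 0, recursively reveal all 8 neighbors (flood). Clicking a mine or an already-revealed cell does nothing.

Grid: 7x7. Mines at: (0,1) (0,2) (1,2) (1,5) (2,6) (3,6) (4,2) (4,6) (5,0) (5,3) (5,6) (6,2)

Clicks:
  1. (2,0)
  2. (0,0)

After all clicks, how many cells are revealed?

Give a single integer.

Click 1 (2,0) count=0: revealed 8 new [(1,0) (1,1) (2,0) (2,1) (3,0) (3,1) (4,0) (4,1)] -> total=8
Click 2 (0,0) count=1: revealed 1 new [(0,0)] -> total=9

Answer: 9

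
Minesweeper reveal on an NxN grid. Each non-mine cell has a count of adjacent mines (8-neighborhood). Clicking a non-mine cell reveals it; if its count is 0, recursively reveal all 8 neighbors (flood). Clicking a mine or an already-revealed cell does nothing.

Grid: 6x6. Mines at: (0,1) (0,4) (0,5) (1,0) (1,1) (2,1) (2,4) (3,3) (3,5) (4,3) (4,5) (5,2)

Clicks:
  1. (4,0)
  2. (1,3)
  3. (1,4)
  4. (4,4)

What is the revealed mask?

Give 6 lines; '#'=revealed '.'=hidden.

Answer: ......
...##.
......
##....
##..#.
##....

Derivation:
Click 1 (4,0) count=0: revealed 6 new [(3,0) (3,1) (4,0) (4,1) (5,0) (5,1)] -> total=6
Click 2 (1,3) count=2: revealed 1 new [(1,3)] -> total=7
Click 3 (1,4) count=3: revealed 1 new [(1,4)] -> total=8
Click 4 (4,4) count=4: revealed 1 new [(4,4)] -> total=9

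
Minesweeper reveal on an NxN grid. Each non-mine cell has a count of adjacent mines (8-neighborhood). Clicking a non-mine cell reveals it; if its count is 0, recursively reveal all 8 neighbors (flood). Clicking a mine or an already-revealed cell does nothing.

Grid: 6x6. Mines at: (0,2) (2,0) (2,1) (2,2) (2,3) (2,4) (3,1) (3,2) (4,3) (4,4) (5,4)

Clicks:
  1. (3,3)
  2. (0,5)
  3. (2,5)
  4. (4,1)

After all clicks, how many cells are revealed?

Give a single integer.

Click 1 (3,3) count=6: revealed 1 new [(3,3)] -> total=1
Click 2 (0,5) count=0: revealed 6 new [(0,3) (0,4) (0,5) (1,3) (1,4) (1,5)] -> total=7
Click 3 (2,5) count=1: revealed 1 new [(2,5)] -> total=8
Click 4 (4,1) count=2: revealed 1 new [(4,1)] -> total=9

Answer: 9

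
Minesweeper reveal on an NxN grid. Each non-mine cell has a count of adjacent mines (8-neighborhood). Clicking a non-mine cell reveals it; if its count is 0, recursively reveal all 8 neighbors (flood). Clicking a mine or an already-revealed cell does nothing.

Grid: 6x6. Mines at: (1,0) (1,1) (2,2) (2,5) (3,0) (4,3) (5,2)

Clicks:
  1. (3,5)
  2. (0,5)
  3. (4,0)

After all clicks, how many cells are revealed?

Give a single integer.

Click 1 (3,5) count=1: revealed 1 new [(3,5)] -> total=1
Click 2 (0,5) count=0: revealed 8 new [(0,2) (0,3) (0,4) (0,5) (1,2) (1,3) (1,4) (1,5)] -> total=9
Click 3 (4,0) count=1: revealed 1 new [(4,0)] -> total=10

Answer: 10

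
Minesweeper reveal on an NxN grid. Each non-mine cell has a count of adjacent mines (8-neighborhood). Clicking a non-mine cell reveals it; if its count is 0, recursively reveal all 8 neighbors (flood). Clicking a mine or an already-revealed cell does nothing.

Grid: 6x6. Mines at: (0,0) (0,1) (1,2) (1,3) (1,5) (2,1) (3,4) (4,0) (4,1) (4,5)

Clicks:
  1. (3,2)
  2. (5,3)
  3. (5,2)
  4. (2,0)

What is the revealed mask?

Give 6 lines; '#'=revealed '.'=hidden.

Click 1 (3,2) count=2: revealed 1 new [(3,2)] -> total=1
Click 2 (5,3) count=0: revealed 6 new [(4,2) (4,3) (4,4) (5,2) (5,3) (5,4)] -> total=7
Click 3 (5,2) count=1: revealed 0 new [(none)] -> total=7
Click 4 (2,0) count=1: revealed 1 new [(2,0)] -> total=8

Answer: ......
......
#.....
..#...
..###.
..###.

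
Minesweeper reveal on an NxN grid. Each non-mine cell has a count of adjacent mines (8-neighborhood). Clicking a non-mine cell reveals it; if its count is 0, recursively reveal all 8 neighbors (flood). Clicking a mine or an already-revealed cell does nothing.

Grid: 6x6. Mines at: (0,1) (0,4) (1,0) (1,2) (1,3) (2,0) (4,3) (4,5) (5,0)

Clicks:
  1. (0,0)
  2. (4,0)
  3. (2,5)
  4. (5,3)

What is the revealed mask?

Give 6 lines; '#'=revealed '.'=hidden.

Answer: #.....
....##
....##
....##
#.....
...#..

Derivation:
Click 1 (0,0) count=2: revealed 1 new [(0,0)] -> total=1
Click 2 (4,0) count=1: revealed 1 new [(4,0)] -> total=2
Click 3 (2,5) count=0: revealed 6 new [(1,4) (1,5) (2,4) (2,5) (3,4) (3,5)] -> total=8
Click 4 (5,3) count=1: revealed 1 new [(5,3)] -> total=9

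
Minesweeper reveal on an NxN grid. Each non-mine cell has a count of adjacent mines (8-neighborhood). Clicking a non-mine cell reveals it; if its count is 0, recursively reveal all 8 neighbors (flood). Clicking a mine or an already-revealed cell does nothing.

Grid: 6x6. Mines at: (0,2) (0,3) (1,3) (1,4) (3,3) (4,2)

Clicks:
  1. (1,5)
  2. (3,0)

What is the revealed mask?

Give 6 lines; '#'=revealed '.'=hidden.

Answer: ##....
###..#
###...
###...
##....
##....

Derivation:
Click 1 (1,5) count=1: revealed 1 new [(1,5)] -> total=1
Click 2 (3,0) count=0: revealed 15 new [(0,0) (0,1) (1,0) (1,1) (1,2) (2,0) (2,1) (2,2) (3,0) (3,1) (3,2) (4,0) (4,1) (5,0) (5,1)] -> total=16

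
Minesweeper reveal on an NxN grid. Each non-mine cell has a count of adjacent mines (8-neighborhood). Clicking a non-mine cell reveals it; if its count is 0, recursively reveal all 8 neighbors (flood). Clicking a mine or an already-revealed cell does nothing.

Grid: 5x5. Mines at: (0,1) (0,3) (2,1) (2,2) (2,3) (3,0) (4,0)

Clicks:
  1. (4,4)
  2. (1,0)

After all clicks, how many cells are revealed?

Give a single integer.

Click 1 (4,4) count=0: revealed 8 new [(3,1) (3,2) (3,3) (3,4) (4,1) (4,2) (4,3) (4,4)] -> total=8
Click 2 (1,0) count=2: revealed 1 new [(1,0)] -> total=9

Answer: 9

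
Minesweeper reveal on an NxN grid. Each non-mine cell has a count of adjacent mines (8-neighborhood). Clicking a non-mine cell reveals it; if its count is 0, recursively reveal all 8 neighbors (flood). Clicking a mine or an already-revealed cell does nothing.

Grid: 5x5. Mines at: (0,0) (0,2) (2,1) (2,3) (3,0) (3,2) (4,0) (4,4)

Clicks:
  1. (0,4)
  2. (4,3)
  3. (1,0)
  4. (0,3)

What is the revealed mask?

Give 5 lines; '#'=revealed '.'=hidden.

Click 1 (0,4) count=0: revealed 4 new [(0,3) (0,4) (1,3) (1,4)] -> total=4
Click 2 (4,3) count=2: revealed 1 new [(4,3)] -> total=5
Click 3 (1,0) count=2: revealed 1 new [(1,0)] -> total=6
Click 4 (0,3) count=1: revealed 0 new [(none)] -> total=6

Answer: ...##
#..##
.....
.....
...#.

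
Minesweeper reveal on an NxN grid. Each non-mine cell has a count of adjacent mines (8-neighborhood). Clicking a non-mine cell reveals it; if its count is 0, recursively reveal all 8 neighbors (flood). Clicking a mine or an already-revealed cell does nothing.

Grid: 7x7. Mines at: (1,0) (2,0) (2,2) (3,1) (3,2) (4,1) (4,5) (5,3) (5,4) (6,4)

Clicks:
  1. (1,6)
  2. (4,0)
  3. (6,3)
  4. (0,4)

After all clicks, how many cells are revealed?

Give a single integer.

Answer: 22

Derivation:
Click 1 (1,6) count=0: revealed 20 new [(0,1) (0,2) (0,3) (0,4) (0,5) (0,6) (1,1) (1,2) (1,3) (1,4) (1,5) (1,6) (2,3) (2,4) (2,5) (2,6) (3,3) (3,4) (3,5) (3,6)] -> total=20
Click 2 (4,0) count=2: revealed 1 new [(4,0)] -> total=21
Click 3 (6,3) count=3: revealed 1 new [(6,3)] -> total=22
Click 4 (0,4) count=0: revealed 0 new [(none)] -> total=22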